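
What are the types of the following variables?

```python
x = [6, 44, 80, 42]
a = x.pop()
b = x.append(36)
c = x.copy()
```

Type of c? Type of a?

copy() returns list; pop() returns element

list, int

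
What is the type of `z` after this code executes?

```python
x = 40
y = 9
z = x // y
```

int // int = int

int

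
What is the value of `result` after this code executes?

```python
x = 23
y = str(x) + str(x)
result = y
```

x = 23; y = '2323'; result = '2323'

'2323'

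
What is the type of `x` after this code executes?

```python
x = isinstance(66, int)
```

isinstance() returns bool

bool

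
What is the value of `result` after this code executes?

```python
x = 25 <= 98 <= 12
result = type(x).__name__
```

x is bool; result = 'bool'

'bool'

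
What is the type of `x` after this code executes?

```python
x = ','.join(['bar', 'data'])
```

str.join() returns str

str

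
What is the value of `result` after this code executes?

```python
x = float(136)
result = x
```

x = 136.0; result = 136.0

136.0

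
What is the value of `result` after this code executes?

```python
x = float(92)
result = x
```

x = 92.0; result = 92.0

92.0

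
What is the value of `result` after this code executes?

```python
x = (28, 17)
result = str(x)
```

x = (28, 17); result = '(28, 17)'

'(28, 17)'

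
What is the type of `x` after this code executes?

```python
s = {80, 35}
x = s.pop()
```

Popping from set[int] returns int

int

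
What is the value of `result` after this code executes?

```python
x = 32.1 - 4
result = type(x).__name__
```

x is float; result = 'float'

'float'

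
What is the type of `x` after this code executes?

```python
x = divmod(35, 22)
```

divmod() returns tuple of (quotient, remainder)

tuple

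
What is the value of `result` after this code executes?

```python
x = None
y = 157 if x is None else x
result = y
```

x = None; y = 157; result = 157

157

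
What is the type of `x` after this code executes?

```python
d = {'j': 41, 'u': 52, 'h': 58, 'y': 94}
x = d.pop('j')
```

dict.pop() returns the value

int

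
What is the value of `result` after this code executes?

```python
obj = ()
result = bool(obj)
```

obj = (); result = False

False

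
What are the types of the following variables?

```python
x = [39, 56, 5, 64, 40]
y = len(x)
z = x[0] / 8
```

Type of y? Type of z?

len() returns int; int / int = float

int, float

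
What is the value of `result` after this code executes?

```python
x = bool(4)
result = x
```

x = True; result = True

True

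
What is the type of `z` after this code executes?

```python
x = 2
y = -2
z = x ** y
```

int ** negative = float

float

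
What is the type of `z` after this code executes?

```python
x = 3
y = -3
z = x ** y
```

int ** negative = float

float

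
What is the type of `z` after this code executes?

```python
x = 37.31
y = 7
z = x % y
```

float % int = float

float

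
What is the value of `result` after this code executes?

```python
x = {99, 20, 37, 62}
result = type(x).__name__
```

x is set; result = 'set'

'set'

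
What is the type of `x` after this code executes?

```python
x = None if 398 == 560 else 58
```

398 == 560 is False, so the else branch is taken

int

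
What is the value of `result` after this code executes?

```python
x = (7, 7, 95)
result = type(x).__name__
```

x is tuple; result = 'tuple'

'tuple'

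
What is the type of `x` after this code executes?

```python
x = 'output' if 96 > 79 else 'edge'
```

Both branches of conditional are str

str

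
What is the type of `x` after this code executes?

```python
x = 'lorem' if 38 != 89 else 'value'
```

Both branches of conditional are str

str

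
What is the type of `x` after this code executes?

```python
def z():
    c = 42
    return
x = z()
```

Bare return returns None

NoneType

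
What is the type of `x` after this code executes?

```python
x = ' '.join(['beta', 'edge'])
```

str.join() returns str

str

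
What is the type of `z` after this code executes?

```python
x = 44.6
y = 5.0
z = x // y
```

float // float = float

float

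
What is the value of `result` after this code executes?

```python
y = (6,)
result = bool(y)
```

y = (6,); result = True

True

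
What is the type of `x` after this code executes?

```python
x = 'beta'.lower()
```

str.lower() returns str

str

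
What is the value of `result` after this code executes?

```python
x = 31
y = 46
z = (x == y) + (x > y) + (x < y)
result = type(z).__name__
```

x is int; y is int; z is int; result = 'int'

'int'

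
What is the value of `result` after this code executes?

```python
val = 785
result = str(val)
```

val = 785; result = '785'

'785'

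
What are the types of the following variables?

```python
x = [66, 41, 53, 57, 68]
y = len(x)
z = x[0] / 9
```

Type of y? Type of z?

len() returns int; int / int = float

int, float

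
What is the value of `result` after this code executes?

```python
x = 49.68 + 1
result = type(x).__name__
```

x is float; result = 'float'

'float'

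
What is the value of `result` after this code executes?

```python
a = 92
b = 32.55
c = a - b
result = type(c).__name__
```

a is int; b is float; c is float; result = 'float'

'float'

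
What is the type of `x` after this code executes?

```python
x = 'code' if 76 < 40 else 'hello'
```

Both branches of conditional are str

str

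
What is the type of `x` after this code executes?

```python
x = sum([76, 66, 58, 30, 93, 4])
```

sum() of ints returns int

int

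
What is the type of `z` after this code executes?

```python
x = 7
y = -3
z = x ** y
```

int ** negative = float

float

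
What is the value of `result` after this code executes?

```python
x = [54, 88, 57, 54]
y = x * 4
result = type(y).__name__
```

x is list; y is list; result = 'list'

'list'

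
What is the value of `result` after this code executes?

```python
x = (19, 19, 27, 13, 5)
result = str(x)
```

x = (19, 19, 27, 13, 5); result = '(19, 19, 27, 13, 5)'

'(19, 19, 27, 13, 5)'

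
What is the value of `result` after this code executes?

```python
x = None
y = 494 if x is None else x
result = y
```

x = None; y = 494; result = 494

494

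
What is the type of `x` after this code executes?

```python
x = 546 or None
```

'or' returns first truthy value

int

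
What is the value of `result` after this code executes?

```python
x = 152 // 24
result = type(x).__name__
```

x is int; result = 'int'

'int'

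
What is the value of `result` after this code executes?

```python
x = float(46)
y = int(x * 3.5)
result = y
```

x = 46.0; y = 161; result = 161

161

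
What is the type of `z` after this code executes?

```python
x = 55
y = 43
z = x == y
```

Equality comparison returns bool

bool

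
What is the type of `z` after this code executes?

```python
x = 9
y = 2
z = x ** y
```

positive int ** positive int = int

int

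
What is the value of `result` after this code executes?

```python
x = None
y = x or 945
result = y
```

x = None; y = 945; result = 945

945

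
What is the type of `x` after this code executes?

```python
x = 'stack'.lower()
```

str.lower() returns str

str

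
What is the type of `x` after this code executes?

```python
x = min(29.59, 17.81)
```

min() of floats returns float

float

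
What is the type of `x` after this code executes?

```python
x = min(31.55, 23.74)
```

min() of floats returns float

float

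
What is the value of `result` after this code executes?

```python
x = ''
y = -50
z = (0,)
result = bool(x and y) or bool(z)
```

x = ''; y = -50; z = (0,); result = True

True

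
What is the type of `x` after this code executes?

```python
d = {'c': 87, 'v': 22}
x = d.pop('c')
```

dict.pop() returns the value

int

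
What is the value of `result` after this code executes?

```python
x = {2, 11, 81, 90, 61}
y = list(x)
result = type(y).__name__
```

x is set; y is list; result = 'list'

'list'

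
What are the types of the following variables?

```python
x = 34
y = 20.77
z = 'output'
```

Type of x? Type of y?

x is assigned a bare integer (no decimal point), so it is an int; y is assigned a number with a decimal point, so it is a float

int, float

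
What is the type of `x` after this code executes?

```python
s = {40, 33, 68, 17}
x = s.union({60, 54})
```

set.union() returns a new set

set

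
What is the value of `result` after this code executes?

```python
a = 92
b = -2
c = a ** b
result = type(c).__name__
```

a is int; b is int; c is float; result = 'float'

'float'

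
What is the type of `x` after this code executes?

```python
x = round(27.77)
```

round() with no decimal places returns int

int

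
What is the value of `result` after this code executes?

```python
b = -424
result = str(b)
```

b = -424; result = '-424'

'-424'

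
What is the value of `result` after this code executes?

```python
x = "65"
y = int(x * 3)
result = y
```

x = '65'; y = 656565; result = 656565

656565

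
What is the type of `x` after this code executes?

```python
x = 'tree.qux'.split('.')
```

str.split() returns list

list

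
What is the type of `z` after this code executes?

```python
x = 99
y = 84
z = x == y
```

Equality comparison returns bool

bool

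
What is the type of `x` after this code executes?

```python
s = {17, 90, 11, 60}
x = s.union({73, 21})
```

set.union() returns a new set

set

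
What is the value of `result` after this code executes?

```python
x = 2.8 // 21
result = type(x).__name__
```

x is float; result = 'float'

'float'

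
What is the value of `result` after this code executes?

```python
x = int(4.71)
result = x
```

x = 4; result = 4

4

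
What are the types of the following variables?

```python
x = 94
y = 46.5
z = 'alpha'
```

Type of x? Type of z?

x is assigned a bare integer (no decimal point), so it is an int; z is assigned a quoted string literal, so it is a str

int, str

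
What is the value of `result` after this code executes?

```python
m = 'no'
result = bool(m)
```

m = 'no'; result = True

True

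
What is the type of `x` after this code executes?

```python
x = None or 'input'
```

'or' with None returns the other truthy value (str)

str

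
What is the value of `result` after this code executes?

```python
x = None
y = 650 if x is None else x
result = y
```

x = None; y = 650; result = 650

650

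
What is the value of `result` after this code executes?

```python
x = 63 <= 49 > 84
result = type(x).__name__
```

x is bool; result = 'bool'

'bool'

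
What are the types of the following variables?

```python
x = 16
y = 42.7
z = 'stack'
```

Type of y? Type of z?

y is assigned a number with a decimal point, so it is a float; z is assigned a quoted string literal, so it is a str

float, str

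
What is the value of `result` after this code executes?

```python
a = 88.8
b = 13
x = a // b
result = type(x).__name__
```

a is float; b is int; x is float; result = 'float'

'float'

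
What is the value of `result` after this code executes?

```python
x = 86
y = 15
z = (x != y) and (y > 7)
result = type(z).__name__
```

x is int; y is int; z is bool; result = 'bool'

'bool'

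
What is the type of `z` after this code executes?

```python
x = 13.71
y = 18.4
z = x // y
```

float // float = float

float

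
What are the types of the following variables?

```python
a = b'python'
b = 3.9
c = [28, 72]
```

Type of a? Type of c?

a is assigned a bytes literal (b'...' prefix); c is assigned a list literal (square brackets)

bytes, list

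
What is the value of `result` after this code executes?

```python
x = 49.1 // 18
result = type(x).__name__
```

x is float; result = 'float'

'float'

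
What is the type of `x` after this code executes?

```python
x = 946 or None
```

'or' returns first truthy value

int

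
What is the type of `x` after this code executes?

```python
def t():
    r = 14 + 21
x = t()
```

Function without return returns None

NoneType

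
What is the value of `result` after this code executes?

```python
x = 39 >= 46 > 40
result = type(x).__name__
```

x is bool; result = 'bool'

'bool'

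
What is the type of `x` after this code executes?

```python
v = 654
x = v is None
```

'is' comparison returns bool

bool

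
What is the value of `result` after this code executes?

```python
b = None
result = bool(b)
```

b = None; result = False

False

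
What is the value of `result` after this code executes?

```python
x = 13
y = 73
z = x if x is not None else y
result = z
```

x = 13; y = 73; z = 13; result = 13

13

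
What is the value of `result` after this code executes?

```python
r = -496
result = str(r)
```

r = -496; result = '-496'

'-496'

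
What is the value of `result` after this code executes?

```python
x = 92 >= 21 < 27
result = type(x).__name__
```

x is bool; result = 'bool'

'bool'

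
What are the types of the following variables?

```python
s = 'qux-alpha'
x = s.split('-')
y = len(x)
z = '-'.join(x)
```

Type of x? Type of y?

str.split() returns list; len() returns int

list, int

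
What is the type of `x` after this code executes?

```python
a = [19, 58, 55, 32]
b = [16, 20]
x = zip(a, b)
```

zip() returns a zip object

zip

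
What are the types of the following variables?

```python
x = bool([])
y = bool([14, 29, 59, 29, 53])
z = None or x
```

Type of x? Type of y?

bool() returns bool; bool() returns bool

bool, bool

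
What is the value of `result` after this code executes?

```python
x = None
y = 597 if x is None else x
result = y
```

x = None; y = 597; result = 597

597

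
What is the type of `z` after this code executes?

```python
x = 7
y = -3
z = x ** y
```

int ** negative = float

float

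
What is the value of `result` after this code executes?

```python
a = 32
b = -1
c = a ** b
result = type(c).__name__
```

a is int; b is int; c is float; result = 'float'

'float'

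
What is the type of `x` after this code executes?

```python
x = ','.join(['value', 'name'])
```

str.join() returns str

str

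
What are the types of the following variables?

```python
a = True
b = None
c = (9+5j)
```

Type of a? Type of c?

a is assigned the constant True, which has type bool; c is assigned (9+5j), an int plus an imaginary literal (j suffix), which evaluates to complex

bool, complex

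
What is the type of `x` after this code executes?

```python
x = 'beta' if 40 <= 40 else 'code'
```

Both branches of conditional are str

str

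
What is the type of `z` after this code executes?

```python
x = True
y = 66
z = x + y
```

bool + int = int (bool is subclass of int)

int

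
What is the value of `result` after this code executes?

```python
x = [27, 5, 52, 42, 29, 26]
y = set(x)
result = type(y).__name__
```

x is list; y is set; result = 'set'

'set'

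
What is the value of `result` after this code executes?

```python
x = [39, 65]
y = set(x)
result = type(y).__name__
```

x is list; y is set; result = 'set'

'set'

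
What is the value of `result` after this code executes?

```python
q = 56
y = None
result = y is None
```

q = 56; y = None; result = True

True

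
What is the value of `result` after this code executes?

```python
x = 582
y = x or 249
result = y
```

x = 582; y = 582; result = 582

582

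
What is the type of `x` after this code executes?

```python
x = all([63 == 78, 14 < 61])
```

all() returns bool

bool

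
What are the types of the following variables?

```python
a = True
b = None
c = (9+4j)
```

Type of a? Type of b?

a is assigned the constant True, which has type bool; b is assigned None, whose type is NoneType

bool, NoneType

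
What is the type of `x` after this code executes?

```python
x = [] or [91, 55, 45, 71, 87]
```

'or' returns first truthy value (list)

list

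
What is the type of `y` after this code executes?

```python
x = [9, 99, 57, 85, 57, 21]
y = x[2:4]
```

Slicing a list returns a list

list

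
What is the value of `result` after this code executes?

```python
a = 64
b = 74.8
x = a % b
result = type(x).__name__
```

a is int; b is float; x is float; result = 'float'

'float'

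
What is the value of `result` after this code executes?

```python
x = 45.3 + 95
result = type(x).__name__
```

x is float; result = 'float'

'float'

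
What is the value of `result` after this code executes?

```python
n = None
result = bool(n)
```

n = None; result = False

False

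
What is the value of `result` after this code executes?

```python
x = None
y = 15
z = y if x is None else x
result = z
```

x = None; y = 15; z = 15; result = 15

15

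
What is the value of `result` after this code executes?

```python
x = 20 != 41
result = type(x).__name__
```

x is bool; result = 'bool'

'bool'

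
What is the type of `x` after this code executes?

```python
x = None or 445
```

'or' with None returns the other truthy value

int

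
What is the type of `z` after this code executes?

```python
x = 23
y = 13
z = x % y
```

int % int = int

int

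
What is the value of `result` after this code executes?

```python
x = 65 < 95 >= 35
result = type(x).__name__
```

x is bool; result = 'bool'

'bool'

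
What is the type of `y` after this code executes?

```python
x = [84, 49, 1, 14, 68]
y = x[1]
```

Indexing list[int] returns int

int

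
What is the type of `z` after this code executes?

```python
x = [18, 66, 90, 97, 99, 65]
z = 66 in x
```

'in' operator returns bool

bool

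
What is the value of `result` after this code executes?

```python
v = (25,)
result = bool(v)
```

v = (25,); result = True

True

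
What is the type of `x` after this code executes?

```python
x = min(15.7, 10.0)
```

min() of floats returns float

float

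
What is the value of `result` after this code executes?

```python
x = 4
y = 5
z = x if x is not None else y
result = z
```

x = 4; y = 5; z = 4; result = 4

4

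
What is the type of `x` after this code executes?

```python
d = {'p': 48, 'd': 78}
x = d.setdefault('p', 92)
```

dict.setdefault() returns the (existing or default) value

int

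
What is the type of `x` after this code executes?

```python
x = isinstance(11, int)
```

isinstance() returns bool

bool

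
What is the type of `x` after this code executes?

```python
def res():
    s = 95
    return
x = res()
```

Bare return returns None

NoneType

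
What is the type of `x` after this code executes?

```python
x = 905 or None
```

'or' returns first truthy value

int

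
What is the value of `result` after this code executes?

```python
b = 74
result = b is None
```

b = 74; result = False

False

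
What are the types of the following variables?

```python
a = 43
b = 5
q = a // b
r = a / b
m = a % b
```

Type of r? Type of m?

/ returns float; % of ints returns int

float, int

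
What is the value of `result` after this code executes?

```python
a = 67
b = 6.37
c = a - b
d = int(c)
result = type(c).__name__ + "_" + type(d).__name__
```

a is int; b is float; c is float; d is int; result = 'float_int'

'float_int'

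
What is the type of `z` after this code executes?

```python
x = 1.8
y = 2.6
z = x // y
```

float // float = float

float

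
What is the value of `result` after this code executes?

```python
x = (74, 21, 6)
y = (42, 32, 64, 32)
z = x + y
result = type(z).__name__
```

x is tuple; y is tuple; z is tuple; result = 'tuple'

'tuple'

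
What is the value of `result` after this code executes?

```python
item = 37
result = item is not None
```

item = 37; result = True

True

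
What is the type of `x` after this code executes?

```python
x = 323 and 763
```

'and' with truthy values returns last operand (int)

int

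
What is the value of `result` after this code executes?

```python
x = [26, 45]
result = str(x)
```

x = [26, 45]; result = '[26, 45]'

'[26, 45]'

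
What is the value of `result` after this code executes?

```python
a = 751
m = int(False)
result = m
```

a = 751; m = 0; result = 0

0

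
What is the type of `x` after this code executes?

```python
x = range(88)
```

range() returns a range object

range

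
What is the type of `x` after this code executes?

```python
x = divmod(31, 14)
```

divmod() returns tuple of (quotient, remainder)

tuple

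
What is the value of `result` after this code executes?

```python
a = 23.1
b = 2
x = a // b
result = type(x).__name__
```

a is float; b is int; x is float; result = 'float'

'float'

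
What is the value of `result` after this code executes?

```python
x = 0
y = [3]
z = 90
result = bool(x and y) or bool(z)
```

x = 0; y = [3]; z = 90; result = True

True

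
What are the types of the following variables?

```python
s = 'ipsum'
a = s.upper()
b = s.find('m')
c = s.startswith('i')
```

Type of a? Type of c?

upper() returns str; startswith() returns bool

str, bool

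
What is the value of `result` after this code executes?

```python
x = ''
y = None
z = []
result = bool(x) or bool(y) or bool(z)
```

x = ''; y = None; z = []; result = False

False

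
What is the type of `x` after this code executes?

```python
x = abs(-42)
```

abs() of int returns int

int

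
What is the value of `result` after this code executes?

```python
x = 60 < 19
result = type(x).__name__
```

x is bool; result = 'bool'

'bool'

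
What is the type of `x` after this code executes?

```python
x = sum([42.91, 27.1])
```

sum() of floats returns float

float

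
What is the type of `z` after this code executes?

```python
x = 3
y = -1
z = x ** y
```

int ** negative = float

float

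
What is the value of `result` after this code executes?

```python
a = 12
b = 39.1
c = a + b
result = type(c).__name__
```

a is int; b is float; c is float; result = 'float'

'float'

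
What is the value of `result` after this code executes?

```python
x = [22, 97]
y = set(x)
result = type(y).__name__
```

x is list; y is set; result = 'set'

'set'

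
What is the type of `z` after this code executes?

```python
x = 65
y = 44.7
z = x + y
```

int + float = float

float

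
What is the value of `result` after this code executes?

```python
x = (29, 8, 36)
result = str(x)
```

x = (29, 8, 36); result = '(29, 8, 36)'

'(29, 8, 36)'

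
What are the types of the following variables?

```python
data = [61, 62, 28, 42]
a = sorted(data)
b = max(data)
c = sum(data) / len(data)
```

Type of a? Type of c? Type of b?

sorted() returns list; int / int = float; max of ints returns int

list, float, int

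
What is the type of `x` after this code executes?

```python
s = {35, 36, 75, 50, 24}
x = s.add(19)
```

set.add() returns None (mutates in place)

NoneType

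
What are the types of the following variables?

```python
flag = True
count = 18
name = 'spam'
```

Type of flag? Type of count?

flag is assigned the constant True, which has type bool; count is assigned a bare integer (no decimal point), so it is an int

bool, int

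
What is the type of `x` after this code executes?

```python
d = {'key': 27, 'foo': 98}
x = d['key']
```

Accessing dict[str, int] with str key returns int

int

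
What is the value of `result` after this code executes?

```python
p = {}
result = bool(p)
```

p = {}; result = False

False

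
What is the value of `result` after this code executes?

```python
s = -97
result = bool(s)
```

s = -97; result = True

True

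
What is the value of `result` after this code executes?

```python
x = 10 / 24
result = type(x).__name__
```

x is float; result = 'float'

'float'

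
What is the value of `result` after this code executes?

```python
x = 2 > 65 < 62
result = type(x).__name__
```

x is bool; result = 'bool'

'bool'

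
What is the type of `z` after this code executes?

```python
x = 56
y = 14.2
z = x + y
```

int + float = float

float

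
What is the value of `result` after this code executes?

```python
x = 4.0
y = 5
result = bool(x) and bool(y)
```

x = 4.0; y = 5; result = True

True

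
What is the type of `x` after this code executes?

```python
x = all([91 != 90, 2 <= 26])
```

all() returns bool

bool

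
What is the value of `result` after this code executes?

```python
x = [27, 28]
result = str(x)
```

x = [27, 28]; result = '[27, 28]'

'[27, 28]'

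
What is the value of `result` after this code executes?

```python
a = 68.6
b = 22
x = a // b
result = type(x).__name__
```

a is float; b is int; x is float; result = 'float'

'float'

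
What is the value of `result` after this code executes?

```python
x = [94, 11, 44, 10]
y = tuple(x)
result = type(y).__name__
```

x is list; y is tuple; result = 'tuple'

'tuple'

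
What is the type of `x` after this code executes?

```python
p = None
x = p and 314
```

'and' returns first falsy value (None)

NoneType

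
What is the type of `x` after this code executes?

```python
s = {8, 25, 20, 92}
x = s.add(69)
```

set.add() returns None (mutates in place)

NoneType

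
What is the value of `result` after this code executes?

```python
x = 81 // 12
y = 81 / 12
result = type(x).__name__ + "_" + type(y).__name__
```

x is int; y is float; result = 'int_float'

'int_float'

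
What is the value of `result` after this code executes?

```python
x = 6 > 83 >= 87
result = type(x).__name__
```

x is bool; result = 'bool'

'bool'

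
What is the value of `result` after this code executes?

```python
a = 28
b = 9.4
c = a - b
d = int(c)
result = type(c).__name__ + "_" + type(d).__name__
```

a is int; b is float; c is float; d is int; result = 'float_int'

'float_int'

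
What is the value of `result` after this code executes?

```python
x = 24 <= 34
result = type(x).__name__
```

x is bool; result = 'bool'

'bool'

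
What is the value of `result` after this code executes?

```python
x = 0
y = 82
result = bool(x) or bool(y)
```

x = 0; y = 82; result = True

True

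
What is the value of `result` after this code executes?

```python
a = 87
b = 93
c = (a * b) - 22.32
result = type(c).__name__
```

a is int; b is int; c is float; result = 'float'

'float'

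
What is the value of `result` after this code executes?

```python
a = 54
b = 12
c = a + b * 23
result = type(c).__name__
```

a is int; b is int; c is int; result = 'int'

'int'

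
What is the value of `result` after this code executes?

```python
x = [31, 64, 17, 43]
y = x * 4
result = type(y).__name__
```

x is list; y is list; result = 'list'

'list'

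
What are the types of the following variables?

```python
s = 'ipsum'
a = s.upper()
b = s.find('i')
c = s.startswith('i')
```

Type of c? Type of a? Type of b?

startswith() returns bool; upper() returns str; find() returns int

bool, str, int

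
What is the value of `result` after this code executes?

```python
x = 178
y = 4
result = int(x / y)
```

x = 178; y = 4; result = 44

44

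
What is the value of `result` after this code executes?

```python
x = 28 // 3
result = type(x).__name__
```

x is int; result = 'int'

'int'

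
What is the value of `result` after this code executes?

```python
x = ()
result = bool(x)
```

x = (); result = False

False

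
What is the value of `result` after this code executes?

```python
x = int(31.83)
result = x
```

x = 31; result = 31

31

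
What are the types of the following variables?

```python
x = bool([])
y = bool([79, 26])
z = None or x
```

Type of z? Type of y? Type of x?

None or bool returns the bool; bool() returns bool; bool() returns bool

bool, bool, bool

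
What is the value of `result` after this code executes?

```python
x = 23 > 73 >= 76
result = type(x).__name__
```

x is bool; result = 'bool'

'bool'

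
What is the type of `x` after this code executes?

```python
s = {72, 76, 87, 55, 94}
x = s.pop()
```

Popping from set[int] returns int

int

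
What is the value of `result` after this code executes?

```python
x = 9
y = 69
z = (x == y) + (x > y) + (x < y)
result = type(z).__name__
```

x is int; y is int; z is int; result = 'int'

'int'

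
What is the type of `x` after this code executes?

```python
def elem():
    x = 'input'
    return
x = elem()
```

Bare return returns None

NoneType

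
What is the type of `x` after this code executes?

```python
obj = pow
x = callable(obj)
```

callable() returns bool

bool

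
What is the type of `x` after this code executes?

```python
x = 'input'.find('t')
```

str.find() returns int index

int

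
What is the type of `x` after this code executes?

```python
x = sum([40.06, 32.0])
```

sum() of floats returns float

float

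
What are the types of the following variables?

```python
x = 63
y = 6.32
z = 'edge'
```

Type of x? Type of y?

x is assigned a bare integer (no decimal point), so it is an int; y is assigned a number with a decimal point, so it is a float

int, float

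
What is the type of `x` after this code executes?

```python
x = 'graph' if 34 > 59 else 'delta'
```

Both branches of conditional are str

str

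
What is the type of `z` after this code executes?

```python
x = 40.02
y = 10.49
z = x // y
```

float // float = float

float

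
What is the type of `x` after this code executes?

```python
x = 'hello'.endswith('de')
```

str.endswith() returns bool

bool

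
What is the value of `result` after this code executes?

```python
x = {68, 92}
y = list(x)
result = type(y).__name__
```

x is set; y is list; result = 'list'

'list'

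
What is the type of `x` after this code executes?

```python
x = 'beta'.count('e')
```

str.count() returns int

int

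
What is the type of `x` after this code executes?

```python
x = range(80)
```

range() returns a range object

range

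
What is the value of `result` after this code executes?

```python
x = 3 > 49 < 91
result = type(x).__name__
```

x is bool; result = 'bool'

'bool'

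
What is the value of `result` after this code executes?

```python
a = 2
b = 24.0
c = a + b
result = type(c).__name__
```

a is int; b is float; c is float; result = 'float'

'float'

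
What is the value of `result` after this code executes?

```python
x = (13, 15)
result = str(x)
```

x = (13, 15); result = '(13, 15)'

'(13, 15)'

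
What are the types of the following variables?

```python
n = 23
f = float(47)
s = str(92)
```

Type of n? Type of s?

n is assigned a bare integer (no decimal point), so it is an int; s is assigned the result of calling str(), which returns a str

int, str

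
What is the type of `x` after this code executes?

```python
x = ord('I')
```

ord() returns int (code point)

int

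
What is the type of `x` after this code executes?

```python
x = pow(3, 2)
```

pow(int, int) returns int

int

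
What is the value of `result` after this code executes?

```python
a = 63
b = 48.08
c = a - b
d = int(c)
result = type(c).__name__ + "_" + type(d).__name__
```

a is int; b is float; c is float; d is int; result = 'float_int'

'float_int'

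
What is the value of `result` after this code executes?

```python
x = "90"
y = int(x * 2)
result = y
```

x = '90'; y = 9090; result = 9090

9090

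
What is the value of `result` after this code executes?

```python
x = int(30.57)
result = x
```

x = 30; result = 30

30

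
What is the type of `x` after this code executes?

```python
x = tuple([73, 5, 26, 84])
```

tuple() constructor returns tuple

tuple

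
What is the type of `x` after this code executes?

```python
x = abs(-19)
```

abs() of int returns int

int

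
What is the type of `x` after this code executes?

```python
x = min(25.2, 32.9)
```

min() of floats returns float

float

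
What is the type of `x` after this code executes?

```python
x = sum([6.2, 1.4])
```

sum() of floats returns float

float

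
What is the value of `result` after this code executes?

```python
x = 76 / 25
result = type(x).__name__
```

x is float; result = 'float'

'float'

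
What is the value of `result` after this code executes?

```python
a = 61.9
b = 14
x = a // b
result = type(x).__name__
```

a is float; b is int; x is float; result = 'float'

'float'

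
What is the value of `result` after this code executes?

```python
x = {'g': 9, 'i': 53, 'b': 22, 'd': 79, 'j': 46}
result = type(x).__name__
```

x is dict; result = 'dict'

'dict'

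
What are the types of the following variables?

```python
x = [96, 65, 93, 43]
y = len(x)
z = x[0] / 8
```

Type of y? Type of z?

len() returns int; int / int = float

int, float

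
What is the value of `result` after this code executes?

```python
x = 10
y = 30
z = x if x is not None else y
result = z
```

x = 10; y = 30; z = 10; result = 10

10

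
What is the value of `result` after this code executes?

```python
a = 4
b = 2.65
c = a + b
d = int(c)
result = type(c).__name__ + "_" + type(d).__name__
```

a is int; b is float; c is float; d is int; result = 'float_int'

'float_int'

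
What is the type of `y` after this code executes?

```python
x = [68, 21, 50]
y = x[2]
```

Indexing list[int] returns int

int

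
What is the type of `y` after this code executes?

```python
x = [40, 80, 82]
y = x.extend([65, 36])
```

list.extend() returns None

NoneType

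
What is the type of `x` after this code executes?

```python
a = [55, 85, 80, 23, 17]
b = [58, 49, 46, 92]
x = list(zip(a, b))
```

list(zip()) returns a list of tuples

list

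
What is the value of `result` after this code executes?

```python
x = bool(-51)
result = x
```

x = True; result = True

True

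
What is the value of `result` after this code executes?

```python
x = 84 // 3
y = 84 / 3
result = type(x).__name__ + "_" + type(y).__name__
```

x is int; y is float; result = 'int_float'

'int_float'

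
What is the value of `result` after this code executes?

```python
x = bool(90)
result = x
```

x = True; result = True

True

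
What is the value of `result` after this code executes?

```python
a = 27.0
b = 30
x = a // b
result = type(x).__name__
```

a is float; b is int; x is float; result = 'float'

'float'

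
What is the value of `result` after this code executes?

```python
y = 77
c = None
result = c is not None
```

y = 77; c = None; result = False

False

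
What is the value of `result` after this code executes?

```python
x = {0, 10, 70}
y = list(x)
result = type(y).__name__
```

x is set; y is list; result = 'list'

'list'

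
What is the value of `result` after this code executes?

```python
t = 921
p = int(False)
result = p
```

t = 921; p = 0; result = 0

0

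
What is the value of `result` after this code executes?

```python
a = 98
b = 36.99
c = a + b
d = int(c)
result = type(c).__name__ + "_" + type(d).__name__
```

a is int; b is float; c is float; d is int; result = 'float_int'

'float_int'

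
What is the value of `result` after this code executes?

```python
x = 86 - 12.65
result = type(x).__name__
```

x is float; result = 'float'

'float'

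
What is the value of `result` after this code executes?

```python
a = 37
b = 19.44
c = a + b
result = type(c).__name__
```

a is int; b is float; c is float; result = 'float'

'float'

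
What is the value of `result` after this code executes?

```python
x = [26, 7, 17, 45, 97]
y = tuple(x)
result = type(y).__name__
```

x is list; y is tuple; result = 'tuple'

'tuple'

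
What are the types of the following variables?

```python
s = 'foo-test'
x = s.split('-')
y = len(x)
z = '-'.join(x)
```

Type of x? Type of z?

str.split() returns list; str.join() returns str

list, str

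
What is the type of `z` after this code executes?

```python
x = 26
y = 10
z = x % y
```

int % int = int

int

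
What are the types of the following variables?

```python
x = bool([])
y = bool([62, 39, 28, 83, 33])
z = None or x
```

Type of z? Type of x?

None or bool returns the bool; bool() returns bool

bool, bool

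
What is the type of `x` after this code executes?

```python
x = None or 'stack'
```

'or' with None returns the other truthy value (str)

str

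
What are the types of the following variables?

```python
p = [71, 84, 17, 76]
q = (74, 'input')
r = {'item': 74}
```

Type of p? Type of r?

p is assigned a list literal (square brackets); r is assigned a dict literal ({key: value})

list, dict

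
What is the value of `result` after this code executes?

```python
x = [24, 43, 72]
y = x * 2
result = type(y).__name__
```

x is list; y is list; result = 'list'

'list'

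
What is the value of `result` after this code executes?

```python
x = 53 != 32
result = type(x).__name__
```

x is bool; result = 'bool'

'bool'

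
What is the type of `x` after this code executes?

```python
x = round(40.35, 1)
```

round() with decimal places returns float

float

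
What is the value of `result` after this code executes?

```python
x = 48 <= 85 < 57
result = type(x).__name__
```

x is bool; result = 'bool'

'bool'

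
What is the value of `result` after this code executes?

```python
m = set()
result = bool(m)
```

m = set(); result = False

False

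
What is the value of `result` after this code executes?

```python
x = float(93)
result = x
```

x = 93.0; result = 93.0

93.0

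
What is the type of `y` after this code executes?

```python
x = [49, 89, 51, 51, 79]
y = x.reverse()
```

list.reverse() returns None

NoneType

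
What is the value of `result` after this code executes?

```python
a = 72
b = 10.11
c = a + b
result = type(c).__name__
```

a is int; b is float; c is float; result = 'float'

'float'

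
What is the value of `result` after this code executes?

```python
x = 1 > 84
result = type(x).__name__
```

x is bool; result = 'bool'

'bool'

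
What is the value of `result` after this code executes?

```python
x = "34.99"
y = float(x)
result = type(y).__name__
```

x is str; y is float; result = 'float'

'float'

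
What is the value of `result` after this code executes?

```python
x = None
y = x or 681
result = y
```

x = None; y = 681; result = 681

681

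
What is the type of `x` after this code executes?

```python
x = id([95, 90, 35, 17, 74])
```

id() returns int

int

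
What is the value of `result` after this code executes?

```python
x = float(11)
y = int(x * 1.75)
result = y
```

x = 11.0; y = 19; result = 19

19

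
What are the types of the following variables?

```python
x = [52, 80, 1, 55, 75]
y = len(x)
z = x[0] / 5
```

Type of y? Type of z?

len() returns int; int / int = float

int, float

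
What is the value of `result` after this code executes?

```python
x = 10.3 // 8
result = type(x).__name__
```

x is float; result = 'float'

'float'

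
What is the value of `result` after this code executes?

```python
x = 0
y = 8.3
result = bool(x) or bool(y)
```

x = 0; y = 8.3; result = True

True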